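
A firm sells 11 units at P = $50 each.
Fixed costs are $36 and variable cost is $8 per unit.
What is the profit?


Total Revenue = P * Q = 50 * 11 = $550
Total Cost = FC + VC*Q = 36 + 8*11 = $124
Profit = TR - TC = 550 - 124 = $426

$426


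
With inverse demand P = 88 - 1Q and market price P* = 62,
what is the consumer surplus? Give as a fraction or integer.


Maximum willingness to pay (at Q=0): P_max = 88
Quantity demanded at P* = 62:
Q* = (88 - 62)/1 = 26
CS = (1/2) * Q* * (P_max - P*)
CS = (1/2) * 26 * (88 - 62)
CS = (1/2) * 26 * 26 = 338

338


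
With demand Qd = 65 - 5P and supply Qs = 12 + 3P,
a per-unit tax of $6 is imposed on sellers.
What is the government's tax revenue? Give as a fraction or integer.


With tax on sellers, new supply: Qs' = 12 + 3(P - 6)
= 3P - 6
New equilibrium quantity:
Q_new = 165/8
Tax revenue = tax * Q_new = 6 * 165/8 = 495/4

495/4


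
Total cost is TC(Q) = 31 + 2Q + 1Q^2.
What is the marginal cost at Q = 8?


MC = dTC/dQ = 2 + 2*1*Q
At Q = 8:
MC = 2 + 2*8
MC = 2 + 16 = 18

18


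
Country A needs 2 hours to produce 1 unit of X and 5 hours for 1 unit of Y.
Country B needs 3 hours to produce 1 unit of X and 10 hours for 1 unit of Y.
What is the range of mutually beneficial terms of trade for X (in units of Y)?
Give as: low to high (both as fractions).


Opportunity cost of X for Country A = hours_X / hours_Y = 2/5 = 2/5 units of Y
Opportunity cost of X for Country B = hours_X / hours_Y = 3/10 = 3/10 units of Y
Terms of trade must be between the two opportunity costs.
Range: 3/10 to 2/5

3/10 to 2/5


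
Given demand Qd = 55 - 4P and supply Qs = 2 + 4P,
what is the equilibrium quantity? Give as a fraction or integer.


First find equilibrium price:
55 - 4P = 2 + 4P
P* = 53/8 = 53/8
Then substitute into demand:
Q* = 55 - 4 * 53/8 = 57/2

57/2


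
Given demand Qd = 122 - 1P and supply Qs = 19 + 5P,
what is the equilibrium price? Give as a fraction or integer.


At equilibrium, Qd = Qs.
122 - 1P = 19 + 5P
122 - 19 = 1P + 5P
103 = 6P
P* = 103/6 = 103/6

103/6


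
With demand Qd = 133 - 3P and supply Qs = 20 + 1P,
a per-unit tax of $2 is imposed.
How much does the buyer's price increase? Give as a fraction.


With a per-unit tax, the buyer's price increase depends on relative slopes.
Supply slope: d = 1, Demand slope: b = 3
Buyer's price increase = d * tax / (b + d)
= 1 * 2 / (3 + 1)
= 2 / 4 = 1/2

1/2


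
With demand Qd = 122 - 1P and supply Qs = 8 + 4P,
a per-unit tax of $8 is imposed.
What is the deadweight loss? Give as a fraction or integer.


Pre-tax equilibrium quantity: Q* = 496/5
Post-tax equilibrium quantity: Q_tax = 464/5
Reduction in quantity: Q* - Q_tax = 32/5
DWL = (1/2) * tax * (Q* - Q_tax)
DWL = (1/2) * 8 * 32/5 = 128/5

128/5


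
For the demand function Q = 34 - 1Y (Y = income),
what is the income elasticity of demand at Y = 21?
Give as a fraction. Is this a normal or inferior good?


dQ/dY = -1
At Y = 21: Q = 34 - 1*21 = 13
Ey = (dQ/dY)(Y/Q) = -1 * 21 / 13 = -21/13
Since Ey < 0, this is a inferior good.

-21/13 (inferior good)


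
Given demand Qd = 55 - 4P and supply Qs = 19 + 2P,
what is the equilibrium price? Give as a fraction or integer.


At equilibrium, Qd = Qs.
55 - 4P = 19 + 2P
55 - 19 = 4P + 2P
36 = 6P
P* = 36/6 = 6

6


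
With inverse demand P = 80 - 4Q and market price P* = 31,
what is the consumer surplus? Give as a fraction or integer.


Maximum willingness to pay (at Q=0): P_max = 80
Quantity demanded at P* = 31:
Q* = (80 - 31)/4 = 49/4
CS = (1/2) * Q* * (P_max - P*)
CS = (1/2) * 49/4 * (80 - 31)
CS = (1/2) * 49/4 * 49 = 2401/8

2401/8


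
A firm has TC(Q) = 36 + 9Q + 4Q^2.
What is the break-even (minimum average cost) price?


AC(Q) = 36/Q + 9 + 4Q
To minimize: dAC/dQ = -36/Q^2 + 4 = 0
Q^2 = 36/4 = 9
Q* = 3
Min AC = 36/3 + 9 + 4*3
Min AC = 12 + 9 + 12 = 33

33


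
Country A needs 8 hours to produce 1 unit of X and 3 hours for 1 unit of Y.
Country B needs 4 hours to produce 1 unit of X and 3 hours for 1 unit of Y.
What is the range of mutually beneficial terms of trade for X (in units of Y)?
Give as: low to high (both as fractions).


Opportunity cost of X for Country A = hours_X / hours_Y = 8/3 = 8/3 units of Y
Opportunity cost of X for Country B = hours_X / hours_Y = 4/3 = 4/3 units of Y
Terms of trade must be between the two opportunity costs.
Range: 4/3 to 8/3

4/3 to 8/3


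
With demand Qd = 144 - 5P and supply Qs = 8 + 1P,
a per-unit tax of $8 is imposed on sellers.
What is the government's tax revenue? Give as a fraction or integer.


With tax on sellers, new supply: Qs' = 8 + 1(P - 8)
= 0 + 1P
New equilibrium quantity:
Q_new = 24
Tax revenue = tax * Q_new = 8 * 24 = 192

192


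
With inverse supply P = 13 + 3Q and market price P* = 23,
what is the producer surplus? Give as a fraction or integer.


Minimum supply price (at Q=0): P_min = 13
Quantity supplied at P* = 23:
Q* = (23 - 13)/3 = 10/3
PS = (1/2) * Q* * (P* - P_min)
PS = (1/2) * 10/3 * (23 - 13)
PS = (1/2) * 10/3 * 10 = 50/3

50/3


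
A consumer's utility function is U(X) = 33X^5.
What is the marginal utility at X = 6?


MU = dU/dX = 33*5*X^(5-1)
MU = 165*X^4
At X = 6:
MU = 165 * 6^4
MU = 165 * 1296 = 213840

213840


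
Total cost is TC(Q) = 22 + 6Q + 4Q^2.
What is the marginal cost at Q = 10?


MC = dTC/dQ = 6 + 2*4*Q
At Q = 10:
MC = 6 + 8*10
MC = 6 + 80 = 86

86


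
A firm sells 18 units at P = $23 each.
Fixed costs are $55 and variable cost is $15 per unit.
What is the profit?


Total Revenue = P * Q = 23 * 18 = $414
Total Cost = FC + VC*Q = 55 + 15*18 = $325
Profit = TR - TC = 414 - 325 = $89

$89


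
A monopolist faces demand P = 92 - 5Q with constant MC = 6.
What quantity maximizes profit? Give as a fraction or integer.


TR = P*Q = (92 - 5Q)Q = 92Q - 5Q^2
MR = dTR/dQ = 92 - 10Q
Set MR = MC:
92 - 10Q = 6
86 = 10Q
Q* = 86/10 = 43/5

43/5


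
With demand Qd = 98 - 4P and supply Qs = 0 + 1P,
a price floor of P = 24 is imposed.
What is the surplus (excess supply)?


At P = 24:
Qd = 98 - 4*24 = 2
Qs = 0 + 1*24 = 24
Surplus = Qs - Qd = 24 - 2 = 22

22


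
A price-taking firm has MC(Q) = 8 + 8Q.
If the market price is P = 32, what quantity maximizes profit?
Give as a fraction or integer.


In perfect competition, profit is maximized where P = MC.
32 = 8 + 8Q
24 = 8Q
Q* = 24/8 = 3

3


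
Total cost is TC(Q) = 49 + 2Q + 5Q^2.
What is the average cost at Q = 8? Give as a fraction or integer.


TC(8) = 49 + 2*8 + 5*8^2
TC(8) = 49 + 16 + 320 = 385
AC = TC/Q = 385/8 = 385/8

385/8


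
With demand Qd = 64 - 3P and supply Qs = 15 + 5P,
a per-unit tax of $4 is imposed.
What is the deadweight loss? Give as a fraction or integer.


Pre-tax equilibrium quantity: Q* = 365/8
Post-tax equilibrium quantity: Q_tax = 305/8
Reduction in quantity: Q* - Q_tax = 15/2
DWL = (1/2) * tax * (Q* - Q_tax)
DWL = (1/2) * 4 * 15/2 = 15

15


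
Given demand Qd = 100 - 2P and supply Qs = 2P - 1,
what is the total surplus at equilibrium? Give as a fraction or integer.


Find equilibrium: 100 - 2P = 2P - 1
100 + 1 = 4P
P* = 101/4 = 101/4
Q* = 2*101/4 - 1 = 99/2
Inverse demand: P = 50 - Q/2, so P_max = 50
Inverse supply: P = 1/2 + Q/2, so P_min = 1/2
CS = (1/2) * 99/2 * (50 - 101/4) = 9801/16
PS = (1/2) * 99/2 * (101/4 - 1/2) = 9801/16
TS = CS + PS = 9801/16 + 9801/16 = 9801/8

9801/8


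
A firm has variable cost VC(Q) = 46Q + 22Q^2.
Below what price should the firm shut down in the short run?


AVC(Q) = VC(Q)/Q = 46 + 22Q
AVC is increasing in Q, so minimum AVC is at Q -> 0+.
Min AVC = 46
The firm should shut down if P < 46.

46


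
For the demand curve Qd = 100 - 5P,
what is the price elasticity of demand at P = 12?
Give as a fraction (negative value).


dQ/dP = -5
At P = 12: Q = 100 - 5*12 = 40
E = (dQ/dP)(P/Q) = (-5)(12/40) = -3/2

-3/2


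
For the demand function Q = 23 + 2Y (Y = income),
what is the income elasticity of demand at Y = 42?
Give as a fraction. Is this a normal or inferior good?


dQ/dY = 2
At Y = 42: Q = 23 + 2*42 = 107
Ey = (dQ/dY)(Y/Q) = 2 * 42 / 107 = 84/107
Since Ey > 0, this is a normal good.

84/107 (normal good)


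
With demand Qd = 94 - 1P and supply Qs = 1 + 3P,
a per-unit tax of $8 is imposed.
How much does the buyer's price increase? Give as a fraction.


With a per-unit tax, the buyer's price increase depends on relative slopes.
Supply slope: d = 3, Demand slope: b = 1
Buyer's price increase = d * tax / (b + d)
= 3 * 8 / (1 + 3)
= 24 / 4 = 6

6


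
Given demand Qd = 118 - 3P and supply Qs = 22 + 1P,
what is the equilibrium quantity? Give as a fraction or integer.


First find equilibrium price:
118 - 3P = 22 + 1P
P* = 96/4 = 24
Then substitute into demand:
Q* = 118 - 3 * 24 = 46

46


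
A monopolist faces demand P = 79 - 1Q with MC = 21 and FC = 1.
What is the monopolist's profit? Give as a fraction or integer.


MR = MC: 79 - 2Q = 21
Q* = 29
P* = 79 - 1*29 = 50
Profit = (P* - MC)*Q* - FC
= (50 - 21)*29 - 1
= 29*29 - 1
= 841 - 1 = 840

840


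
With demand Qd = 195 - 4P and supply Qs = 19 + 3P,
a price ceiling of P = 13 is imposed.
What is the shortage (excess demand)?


At P = 13:
Qd = 195 - 4*13 = 143
Qs = 19 + 3*13 = 58
Shortage = Qd - Qs = 143 - 58 = 85

85


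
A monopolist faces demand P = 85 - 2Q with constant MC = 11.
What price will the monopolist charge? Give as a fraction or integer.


MR = 85 - 4Q
Set MR = MC: 85 - 4Q = 11
Q* = 37/2
Substitute into demand:
P* = 85 - 2*37/2 = 48

48


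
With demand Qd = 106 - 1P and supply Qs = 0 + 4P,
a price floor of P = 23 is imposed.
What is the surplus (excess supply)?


At P = 23:
Qd = 106 - 1*23 = 83
Qs = 0 + 4*23 = 92
Surplus = Qs - Qd = 92 - 83 = 9

9


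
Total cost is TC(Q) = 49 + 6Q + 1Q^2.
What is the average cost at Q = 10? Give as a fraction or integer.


TC(10) = 49 + 6*10 + 1*10^2
TC(10) = 49 + 60 + 100 = 209
AC = TC/Q = 209/10 = 209/10

209/10


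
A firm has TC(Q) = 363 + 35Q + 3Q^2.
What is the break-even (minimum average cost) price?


AC(Q) = 363/Q + 35 + 3Q
To minimize: dAC/dQ = -363/Q^2 + 3 = 0
Q^2 = 363/3 = 121
Q* = 11
Min AC = 363/11 + 35 + 3*11
Min AC = 33 + 35 + 33 = 101

101


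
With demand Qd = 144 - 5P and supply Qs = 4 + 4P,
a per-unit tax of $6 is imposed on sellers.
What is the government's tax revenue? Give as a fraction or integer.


With tax on sellers, new supply: Qs' = 4 + 4(P - 6)
= 4P - 20
New equilibrium quantity:
Q_new = 476/9
Tax revenue = tax * Q_new = 6 * 476/9 = 952/3

952/3


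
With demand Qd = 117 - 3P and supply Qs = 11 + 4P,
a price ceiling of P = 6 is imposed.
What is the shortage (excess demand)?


At P = 6:
Qd = 117 - 3*6 = 99
Qs = 11 + 4*6 = 35
Shortage = Qd - Qs = 99 - 35 = 64

64


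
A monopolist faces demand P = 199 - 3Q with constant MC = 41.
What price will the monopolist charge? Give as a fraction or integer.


MR = 199 - 6Q
Set MR = MC: 199 - 6Q = 41
Q* = 79/3
Substitute into demand:
P* = 199 - 3*79/3 = 120

120


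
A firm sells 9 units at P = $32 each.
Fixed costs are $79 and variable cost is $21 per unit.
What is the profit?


Total Revenue = P * Q = 32 * 9 = $288
Total Cost = FC + VC*Q = 79 + 21*9 = $268
Profit = TR - TC = 288 - 268 = $20

$20


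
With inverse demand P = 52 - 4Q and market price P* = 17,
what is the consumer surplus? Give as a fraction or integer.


Maximum willingness to pay (at Q=0): P_max = 52
Quantity demanded at P* = 17:
Q* = (52 - 17)/4 = 35/4
CS = (1/2) * Q* * (P_max - P*)
CS = (1/2) * 35/4 * (52 - 17)
CS = (1/2) * 35/4 * 35 = 1225/8

1225/8


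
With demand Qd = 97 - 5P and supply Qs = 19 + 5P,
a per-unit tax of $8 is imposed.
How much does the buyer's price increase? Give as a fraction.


With a per-unit tax, the buyer's price increase depends on relative slopes.
Supply slope: d = 5, Demand slope: b = 5
Buyer's price increase = d * tax / (b + d)
= 5 * 8 / (5 + 5)
= 40 / 10 = 4

4


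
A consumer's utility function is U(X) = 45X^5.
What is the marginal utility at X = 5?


MU = dU/dX = 45*5*X^(5-1)
MU = 225*X^4
At X = 5:
MU = 225 * 5^4
MU = 225 * 625 = 140625

140625


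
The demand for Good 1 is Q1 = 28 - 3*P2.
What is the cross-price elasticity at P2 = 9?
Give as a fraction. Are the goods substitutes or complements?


dQ1/dP2 = -3
At P2 = 9: Q1 = 28 - 3*9 = 1
Exy = (dQ1/dP2)(P2/Q1) = -3 * 9 / 1 = -27
Since Exy < 0, the goods are complements.

-27 (complements)


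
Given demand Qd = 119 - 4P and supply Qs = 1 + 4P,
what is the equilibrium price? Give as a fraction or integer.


At equilibrium, Qd = Qs.
119 - 4P = 1 + 4P
119 - 1 = 4P + 4P
118 = 8P
P* = 118/8 = 59/4

59/4


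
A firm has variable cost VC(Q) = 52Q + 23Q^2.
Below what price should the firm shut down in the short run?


AVC(Q) = VC(Q)/Q = 52 + 23Q
AVC is increasing in Q, so minimum AVC is at Q -> 0+.
Min AVC = 52
The firm should shut down if P < 52.

52


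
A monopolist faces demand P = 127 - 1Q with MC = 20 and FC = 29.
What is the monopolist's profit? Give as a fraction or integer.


MR = MC: 127 - 2Q = 20
Q* = 107/2
P* = 127 - 1*107/2 = 147/2
Profit = (P* - MC)*Q* - FC
= (147/2 - 20)*107/2 - 29
= 107/2*107/2 - 29
= 11449/4 - 29 = 11333/4

11333/4


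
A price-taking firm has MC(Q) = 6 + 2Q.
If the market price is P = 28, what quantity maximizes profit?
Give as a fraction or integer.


In perfect competition, profit is maximized where P = MC.
28 = 6 + 2Q
22 = 2Q
Q* = 22/2 = 11

11


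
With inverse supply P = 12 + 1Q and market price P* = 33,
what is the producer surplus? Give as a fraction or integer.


Minimum supply price (at Q=0): P_min = 12
Quantity supplied at P* = 33:
Q* = (33 - 12)/1 = 21
PS = (1/2) * Q* * (P* - P_min)
PS = (1/2) * 21 * (33 - 12)
PS = (1/2) * 21 * 21 = 441/2

441/2


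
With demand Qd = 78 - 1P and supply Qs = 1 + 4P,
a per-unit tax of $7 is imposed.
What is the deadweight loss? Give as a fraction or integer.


Pre-tax equilibrium quantity: Q* = 313/5
Post-tax equilibrium quantity: Q_tax = 57
Reduction in quantity: Q* - Q_tax = 28/5
DWL = (1/2) * tax * (Q* - Q_tax)
DWL = (1/2) * 7 * 28/5 = 98/5

98/5


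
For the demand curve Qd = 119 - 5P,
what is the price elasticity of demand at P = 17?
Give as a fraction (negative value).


dQ/dP = -5
At P = 17: Q = 119 - 5*17 = 34
E = (dQ/dP)(P/Q) = (-5)(17/34) = -5/2

-5/2


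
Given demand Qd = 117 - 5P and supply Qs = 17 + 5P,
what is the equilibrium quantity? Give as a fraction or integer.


First find equilibrium price:
117 - 5P = 17 + 5P
P* = 100/10 = 10
Then substitute into demand:
Q* = 117 - 5 * 10 = 67

67


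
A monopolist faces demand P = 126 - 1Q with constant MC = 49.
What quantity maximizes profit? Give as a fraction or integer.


TR = P*Q = (126 - 1Q)Q = 126Q - 1Q^2
MR = dTR/dQ = 126 - 2Q
Set MR = MC:
126 - 2Q = 49
77 = 2Q
Q* = 77/2 = 77/2

77/2


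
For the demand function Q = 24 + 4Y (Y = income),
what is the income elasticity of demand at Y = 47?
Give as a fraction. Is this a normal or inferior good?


dQ/dY = 4
At Y = 47: Q = 24 + 4*47 = 212
Ey = (dQ/dY)(Y/Q) = 4 * 47 / 212 = 47/53
Since Ey > 0, this is a normal good.

47/53 (normal good)


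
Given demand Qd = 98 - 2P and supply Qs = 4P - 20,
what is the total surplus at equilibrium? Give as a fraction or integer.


Find equilibrium: 98 - 2P = 4P - 20
98 + 20 = 6P
P* = 118/6 = 59/3
Q* = 4*59/3 - 20 = 176/3
Inverse demand: P = 49 - Q/2, so P_max = 49
Inverse supply: P = 5 + Q/4, so P_min = 5
CS = (1/2) * 176/3 * (49 - 59/3) = 7744/9
PS = (1/2) * 176/3 * (59/3 - 5) = 3872/9
TS = CS + PS = 7744/9 + 3872/9 = 3872/3

3872/3


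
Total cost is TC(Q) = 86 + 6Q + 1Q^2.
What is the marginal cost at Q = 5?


MC = dTC/dQ = 6 + 2*1*Q
At Q = 5:
MC = 6 + 2*5
MC = 6 + 10 = 16

16


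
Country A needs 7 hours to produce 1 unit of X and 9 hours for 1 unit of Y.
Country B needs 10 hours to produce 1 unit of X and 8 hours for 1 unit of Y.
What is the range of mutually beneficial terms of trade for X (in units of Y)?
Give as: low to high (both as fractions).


Opportunity cost of X for Country A = hours_X / hours_Y = 7/9 = 7/9 units of Y
Opportunity cost of X for Country B = hours_X / hours_Y = 10/8 = 5/4 units of Y
Terms of trade must be between the two opportunity costs.
Range: 7/9 to 5/4

7/9 to 5/4


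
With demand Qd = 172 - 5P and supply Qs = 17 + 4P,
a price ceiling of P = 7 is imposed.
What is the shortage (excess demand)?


At P = 7:
Qd = 172 - 5*7 = 137
Qs = 17 + 4*7 = 45
Shortage = Qd - Qs = 137 - 45 = 92

92


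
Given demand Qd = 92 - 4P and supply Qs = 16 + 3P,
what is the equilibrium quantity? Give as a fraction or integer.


First find equilibrium price:
92 - 4P = 16 + 3P
P* = 76/7 = 76/7
Then substitute into demand:
Q* = 92 - 4 * 76/7 = 340/7

340/7


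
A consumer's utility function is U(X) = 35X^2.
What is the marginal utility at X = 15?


MU = dU/dX = 35*2*X^(2-1)
MU = 70*X^1
At X = 15:
MU = 70 * 15^1
MU = 70 * 15 = 1050

1050


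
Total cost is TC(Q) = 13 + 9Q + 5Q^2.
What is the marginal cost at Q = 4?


MC = dTC/dQ = 9 + 2*5*Q
At Q = 4:
MC = 9 + 10*4
MC = 9 + 40 = 49

49


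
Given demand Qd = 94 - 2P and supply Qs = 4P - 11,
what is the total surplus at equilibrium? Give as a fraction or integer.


Find equilibrium: 94 - 2P = 4P - 11
94 + 11 = 6P
P* = 105/6 = 35/2
Q* = 4*35/2 - 11 = 59
Inverse demand: P = 47 - Q/2, so P_max = 47
Inverse supply: P = 11/4 + Q/4, so P_min = 11/4
CS = (1/2) * 59 * (47 - 35/2) = 3481/4
PS = (1/2) * 59 * (35/2 - 11/4) = 3481/8
TS = CS + PS = 3481/4 + 3481/8 = 10443/8

10443/8


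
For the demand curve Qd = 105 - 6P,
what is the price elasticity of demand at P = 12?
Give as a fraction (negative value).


dQ/dP = -6
At P = 12: Q = 105 - 6*12 = 33
E = (dQ/dP)(P/Q) = (-6)(12/33) = -24/11

-24/11


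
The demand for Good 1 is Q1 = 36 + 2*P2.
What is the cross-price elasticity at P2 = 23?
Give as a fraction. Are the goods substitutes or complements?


dQ1/dP2 = 2
At P2 = 23: Q1 = 36 + 2*23 = 82
Exy = (dQ1/dP2)(P2/Q1) = 2 * 23 / 82 = 23/41
Since Exy > 0, the goods are substitutes.

23/41 (substitutes)


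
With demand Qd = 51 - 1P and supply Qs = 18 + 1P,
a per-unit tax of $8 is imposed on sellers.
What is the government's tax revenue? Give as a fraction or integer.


With tax on sellers, new supply: Qs' = 18 + 1(P - 8)
= 10 + 1P
New equilibrium quantity:
Q_new = 61/2
Tax revenue = tax * Q_new = 8 * 61/2 = 244

244


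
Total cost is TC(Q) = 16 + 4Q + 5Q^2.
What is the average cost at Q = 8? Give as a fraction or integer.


TC(8) = 16 + 4*8 + 5*8^2
TC(8) = 16 + 32 + 320 = 368
AC = TC/Q = 368/8 = 46

46


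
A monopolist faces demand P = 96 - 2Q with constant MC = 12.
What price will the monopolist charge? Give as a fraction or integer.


MR = 96 - 4Q
Set MR = MC: 96 - 4Q = 12
Q* = 21
Substitute into demand:
P* = 96 - 2*21 = 54

54


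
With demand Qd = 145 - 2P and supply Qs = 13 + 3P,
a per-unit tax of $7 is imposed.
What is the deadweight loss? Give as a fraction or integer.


Pre-tax equilibrium quantity: Q* = 461/5
Post-tax equilibrium quantity: Q_tax = 419/5
Reduction in quantity: Q* - Q_tax = 42/5
DWL = (1/2) * tax * (Q* - Q_tax)
DWL = (1/2) * 7 * 42/5 = 147/5

147/5


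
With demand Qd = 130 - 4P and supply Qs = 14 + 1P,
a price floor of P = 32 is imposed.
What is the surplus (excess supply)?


At P = 32:
Qd = 130 - 4*32 = 2
Qs = 14 + 1*32 = 46
Surplus = Qs - Qd = 46 - 2 = 44

44


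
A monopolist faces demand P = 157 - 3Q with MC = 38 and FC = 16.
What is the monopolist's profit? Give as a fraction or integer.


MR = MC: 157 - 6Q = 38
Q* = 119/6
P* = 157 - 3*119/6 = 195/2
Profit = (P* - MC)*Q* - FC
= (195/2 - 38)*119/6 - 16
= 119/2*119/6 - 16
= 14161/12 - 16 = 13969/12

13969/12


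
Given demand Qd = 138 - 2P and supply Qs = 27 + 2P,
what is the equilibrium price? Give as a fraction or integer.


At equilibrium, Qd = Qs.
138 - 2P = 27 + 2P
138 - 27 = 2P + 2P
111 = 4P
P* = 111/4 = 111/4

111/4


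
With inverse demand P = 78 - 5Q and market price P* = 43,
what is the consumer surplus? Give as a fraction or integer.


Maximum willingness to pay (at Q=0): P_max = 78
Quantity demanded at P* = 43:
Q* = (78 - 43)/5 = 7
CS = (1/2) * Q* * (P_max - P*)
CS = (1/2) * 7 * (78 - 43)
CS = (1/2) * 7 * 35 = 245/2

245/2


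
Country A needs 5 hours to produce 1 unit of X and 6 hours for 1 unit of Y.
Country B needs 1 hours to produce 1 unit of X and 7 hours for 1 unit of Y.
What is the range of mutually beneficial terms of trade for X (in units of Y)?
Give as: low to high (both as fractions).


Opportunity cost of X for Country A = hours_X / hours_Y = 5/6 = 5/6 units of Y
Opportunity cost of X for Country B = hours_X / hours_Y = 1/7 = 1/7 units of Y
Terms of trade must be between the two opportunity costs.
Range: 1/7 to 5/6

1/7 to 5/6


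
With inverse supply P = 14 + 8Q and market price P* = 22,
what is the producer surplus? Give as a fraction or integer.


Minimum supply price (at Q=0): P_min = 14
Quantity supplied at P* = 22:
Q* = (22 - 14)/8 = 1
PS = (1/2) * Q* * (P* - P_min)
PS = (1/2) * 1 * (22 - 14)
PS = (1/2) * 1 * 8 = 4

4


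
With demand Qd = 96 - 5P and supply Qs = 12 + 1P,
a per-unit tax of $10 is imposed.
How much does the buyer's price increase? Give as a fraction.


With a per-unit tax, the buyer's price increase depends on relative slopes.
Supply slope: d = 1, Demand slope: b = 5
Buyer's price increase = d * tax / (b + d)
= 1 * 10 / (5 + 1)
= 10 / 6 = 5/3

5/3


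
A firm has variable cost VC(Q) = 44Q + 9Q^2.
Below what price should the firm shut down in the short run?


AVC(Q) = VC(Q)/Q = 44 + 9Q
AVC is increasing in Q, so minimum AVC is at Q -> 0+.
Min AVC = 44
The firm should shut down if P < 44.

44


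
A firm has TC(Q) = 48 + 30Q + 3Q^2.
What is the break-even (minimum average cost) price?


AC(Q) = 48/Q + 30 + 3Q
To minimize: dAC/dQ = -48/Q^2 + 3 = 0
Q^2 = 48/3 = 16
Q* = 4
Min AC = 48/4 + 30 + 3*4
Min AC = 12 + 30 + 12 = 54

54


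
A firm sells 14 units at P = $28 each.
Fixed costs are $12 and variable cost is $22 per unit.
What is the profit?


Total Revenue = P * Q = 28 * 14 = $392
Total Cost = FC + VC*Q = 12 + 22*14 = $320
Profit = TR - TC = 392 - 320 = $72

$72


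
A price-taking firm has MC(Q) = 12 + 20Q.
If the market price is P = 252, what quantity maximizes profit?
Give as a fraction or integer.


In perfect competition, profit is maximized where P = MC.
252 = 12 + 20Q
240 = 20Q
Q* = 240/20 = 12

12


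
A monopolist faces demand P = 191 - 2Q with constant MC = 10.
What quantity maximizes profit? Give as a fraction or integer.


TR = P*Q = (191 - 2Q)Q = 191Q - 2Q^2
MR = dTR/dQ = 191 - 4Q
Set MR = MC:
191 - 4Q = 10
181 = 4Q
Q* = 181/4 = 181/4

181/4


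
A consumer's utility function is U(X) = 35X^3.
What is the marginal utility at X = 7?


MU = dU/dX = 35*3*X^(3-1)
MU = 105*X^2
At X = 7:
MU = 105 * 7^2
MU = 105 * 49 = 5145

5145


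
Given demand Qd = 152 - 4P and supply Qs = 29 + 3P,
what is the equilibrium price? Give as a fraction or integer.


At equilibrium, Qd = Qs.
152 - 4P = 29 + 3P
152 - 29 = 4P + 3P
123 = 7P
P* = 123/7 = 123/7

123/7


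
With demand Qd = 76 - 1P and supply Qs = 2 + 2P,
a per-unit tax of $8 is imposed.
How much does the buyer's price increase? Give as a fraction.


With a per-unit tax, the buyer's price increase depends on relative slopes.
Supply slope: d = 2, Demand slope: b = 1
Buyer's price increase = d * tax / (b + d)
= 2 * 8 / (1 + 2)
= 16 / 3 = 16/3

16/3


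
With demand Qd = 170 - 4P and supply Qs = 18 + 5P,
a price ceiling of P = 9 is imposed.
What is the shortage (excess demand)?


At P = 9:
Qd = 170 - 4*9 = 134
Qs = 18 + 5*9 = 63
Shortage = Qd - Qs = 134 - 63 = 71

71


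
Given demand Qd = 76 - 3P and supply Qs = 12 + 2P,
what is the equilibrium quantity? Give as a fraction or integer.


First find equilibrium price:
76 - 3P = 12 + 2P
P* = 64/5 = 64/5
Then substitute into demand:
Q* = 76 - 3 * 64/5 = 188/5

188/5


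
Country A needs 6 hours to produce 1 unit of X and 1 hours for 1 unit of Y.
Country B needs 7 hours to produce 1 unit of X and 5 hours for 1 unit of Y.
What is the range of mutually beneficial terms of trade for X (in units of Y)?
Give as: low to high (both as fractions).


Opportunity cost of X for Country A = hours_X / hours_Y = 6/1 = 6 units of Y
Opportunity cost of X for Country B = hours_X / hours_Y = 7/5 = 7/5 units of Y
Terms of trade must be between the two opportunity costs.
Range: 7/5 to 6

7/5 to 6


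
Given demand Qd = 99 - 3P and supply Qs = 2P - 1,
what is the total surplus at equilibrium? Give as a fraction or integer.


Find equilibrium: 99 - 3P = 2P - 1
99 + 1 = 5P
P* = 100/5 = 20
Q* = 2*20 - 1 = 39
Inverse demand: P = 33 - Q/3, so P_max = 33
Inverse supply: P = 1/2 + Q/2, so P_min = 1/2
CS = (1/2) * 39 * (33 - 20) = 507/2
PS = (1/2) * 39 * (20 - 1/2) = 1521/4
TS = CS + PS = 507/2 + 1521/4 = 2535/4

2535/4


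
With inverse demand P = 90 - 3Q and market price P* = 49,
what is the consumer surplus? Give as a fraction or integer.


Maximum willingness to pay (at Q=0): P_max = 90
Quantity demanded at P* = 49:
Q* = (90 - 49)/3 = 41/3
CS = (1/2) * Q* * (P_max - P*)
CS = (1/2) * 41/3 * (90 - 49)
CS = (1/2) * 41/3 * 41 = 1681/6

1681/6


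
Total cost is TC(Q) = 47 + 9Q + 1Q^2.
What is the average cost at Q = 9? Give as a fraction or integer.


TC(9) = 47 + 9*9 + 1*9^2
TC(9) = 47 + 81 + 81 = 209
AC = TC/Q = 209/9 = 209/9

209/9


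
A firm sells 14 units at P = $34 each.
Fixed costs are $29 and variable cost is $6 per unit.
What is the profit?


Total Revenue = P * Q = 34 * 14 = $476
Total Cost = FC + VC*Q = 29 + 6*14 = $113
Profit = TR - TC = 476 - 113 = $363

$363


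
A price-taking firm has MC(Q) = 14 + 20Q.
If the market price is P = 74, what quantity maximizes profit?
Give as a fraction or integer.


In perfect competition, profit is maximized where P = MC.
74 = 14 + 20Q
60 = 20Q
Q* = 60/20 = 3

3


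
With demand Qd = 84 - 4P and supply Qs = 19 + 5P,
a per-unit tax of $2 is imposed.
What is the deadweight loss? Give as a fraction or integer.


Pre-tax equilibrium quantity: Q* = 496/9
Post-tax equilibrium quantity: Q_tax = 152/3
Reduction in quantity: Q* - Q_tax = 40/9
DWL = (1/2) * tax * (Q* - Q_tax)
DWL = (1/2) * 2 * 40/9 = 40/9

40/9


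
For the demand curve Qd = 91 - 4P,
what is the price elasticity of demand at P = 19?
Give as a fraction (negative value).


dQ/dP = -4
At P = 19: Q = 91 - 4*19 = 15
E = (dQ/dP)(P/Q) = (-4)(19/15) = -76/15

-76/15


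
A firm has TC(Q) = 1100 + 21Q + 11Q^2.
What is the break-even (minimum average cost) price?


AC(Q) = 1100/Q + 21 + 11Q
To minimize: dAC/dQ = -1100/Q^2 + 11 = 0
Q^2 = 1100/11 = 100
Q* = 10
Min AC = 1100/10 + 21 + 11*10
Min AC = 110 + 21 + 110 = 241

241


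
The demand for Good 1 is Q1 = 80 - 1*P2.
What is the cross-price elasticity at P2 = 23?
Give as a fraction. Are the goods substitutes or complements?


dQ1/dP2 = -1
At P2 = 23: Q1 = 80 - 1*23 = 57
Exy = (dQ1/dP2)(P2/Q1) = -1 * 23 / 57 = -23/57
Since Exy < 0, the goods are complements.

-23/57 (complements)


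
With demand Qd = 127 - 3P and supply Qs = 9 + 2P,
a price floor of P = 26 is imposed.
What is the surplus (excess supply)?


At P = 26:
Qd = 127 - 3*26 = 49
Qs = 9 + 2*26 = 61
Surplus = Qs - Qd = 61 - 49 = 12

12


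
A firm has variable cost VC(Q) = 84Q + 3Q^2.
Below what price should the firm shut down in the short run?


AVC(Q) = VC(Q)/Q = 84 + 3Q
AVC is increasing in Q, so minimum AVC is at Q -> 0+.
Min AVC = 84
The firm should shut down if P < 84.

84


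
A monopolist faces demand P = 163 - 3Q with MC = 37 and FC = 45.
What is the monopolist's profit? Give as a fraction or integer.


MR = MC: 163 - 6Q = 37
Q* = 21
P* = 163 - 3*21 = 100
Profit = (P* - MC)*Q* - FC
= (100 - 37)*21 - 45
= 63*21 - 45
= 1323 - 45 = 1278

1278


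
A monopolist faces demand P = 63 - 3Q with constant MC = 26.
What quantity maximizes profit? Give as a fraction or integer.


TR = P*Q = (63 - 3Q)Q = 63Q - 3Q^2
MR = dTR/dQ = 63 - 6Q
Set MR = MC:
63 - 6Q = 26
37 = 6Q
Q* = 37/6 = 37/6

37/6


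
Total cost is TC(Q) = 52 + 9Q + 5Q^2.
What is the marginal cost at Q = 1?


MC = dTC/dQ = 9 + 2*5*Q
At Q = 1:
MC = 9 + 10*1
MC = 9 + 10 = 19

19


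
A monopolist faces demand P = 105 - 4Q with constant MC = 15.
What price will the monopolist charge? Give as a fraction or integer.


MR = 105 - 8Q
Set MR = MC: 105 - 8Q = 15
Q* = 45/4
Substitute into demand:
P* = 105 - 4*45/4 = 60

60


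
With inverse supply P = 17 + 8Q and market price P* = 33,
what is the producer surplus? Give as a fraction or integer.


Minimum supply price (at Q=0): P_min = 17
Quantity supplied at P* = 33:
Q* = (33 - 17)/8 = 2
PS = (1/2) * Q* * (P* - P_min)
PS = (1/2) * 2 * (33 - 17)
PS = (1/2) * 2 * 16 = 16

16


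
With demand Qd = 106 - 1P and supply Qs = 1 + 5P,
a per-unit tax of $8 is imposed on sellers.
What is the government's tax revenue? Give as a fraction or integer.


With tax on sellers, new supply: Qs' = 1 + 5(P - 8)
= 5P - 39
New equilibrium quantity:
Q_new = 491/6
Tax revenue = tax * Q_new = 8 * 491/6 = 1964/3

1964/3


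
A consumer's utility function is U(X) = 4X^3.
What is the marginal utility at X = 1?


MU = dU/dX = 4*3*X^(3-1)
MU = 12*X^2
At X = 1:
MU = 12 * 1^2
MU = 12 * 1 = 12

12


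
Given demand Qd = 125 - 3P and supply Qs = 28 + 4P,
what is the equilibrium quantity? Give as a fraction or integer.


First find equilibrium price:
125 - 3P = 28 + 4P
P* = 97/7 = 97/7
Then substitute into demand:
Q* = 125 - 3 * 97/7 = 584/7

584/7


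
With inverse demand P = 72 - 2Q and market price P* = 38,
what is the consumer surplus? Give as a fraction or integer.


Maximum willingness to pay (at Q=0): P_max = 72
Quantity demanded at P* = 38:
Q* = (72 - 38)/2 = 17
CS = (1/2) * Q* * (P_max - P*)
CS = (1/2) * 17 * (72 - 38)
CS = (1/2) * 17 * 34 = 289

289


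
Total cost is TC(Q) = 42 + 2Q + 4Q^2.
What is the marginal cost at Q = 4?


MC = dTC/dQ = 2 + 2*4*Q
At Q = 4:
MC = 2 + 8*4
MC = 2 + 32 = 34

34


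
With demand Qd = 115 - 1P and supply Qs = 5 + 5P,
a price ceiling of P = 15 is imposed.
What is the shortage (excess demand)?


At P = 15:
Qd = 115 - 1*15 = 100
Qs = 5 + 5*15 = 80
Shortage = Qd - Qs = 100 - 80 = 20

20


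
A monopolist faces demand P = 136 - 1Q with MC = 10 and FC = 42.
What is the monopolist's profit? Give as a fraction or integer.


MR = MC: 136 - 2Q = 10
Q* = 63
P* = 136 - 1*63 = 73
Profit = (P* - MC)*Q* - FC
= (73 - 10)*63 - 42
= 63*63 - 42
= 3969 - 42 = 3927

3927


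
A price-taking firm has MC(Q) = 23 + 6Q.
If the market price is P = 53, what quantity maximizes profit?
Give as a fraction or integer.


In perfect competition, profit is maximized where P = MC.
53 = 23 + 6Q
30 = 6Q
Q* = 30/6 = 5

5


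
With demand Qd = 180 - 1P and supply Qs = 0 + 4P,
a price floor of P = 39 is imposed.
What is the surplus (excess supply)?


At P = 39:
Qd = 180 - 1*39 = 141
Qs = 0 + 4*39 = 156
Surplus = Qs - Qd = 156 - 141 = 15

15


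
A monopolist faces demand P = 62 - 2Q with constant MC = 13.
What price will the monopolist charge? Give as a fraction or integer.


MR = 62 - 4Q
Set MR = MC: 62 - 4Q = 13
Q* = 49/4
Substitute into demand:
P* = 62 - 2*49/4 = 75/2

75/2


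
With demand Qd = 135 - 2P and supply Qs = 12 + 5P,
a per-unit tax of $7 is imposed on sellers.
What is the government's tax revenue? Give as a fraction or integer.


With tax on sellers, new supply: Qs' = 12 + 5(P - 7)
= 5P - 23
New equilibrium quantity:
Q_new = 629/7
Tax revenue = tax * Q_new = 7 * 629/7 = 629

629


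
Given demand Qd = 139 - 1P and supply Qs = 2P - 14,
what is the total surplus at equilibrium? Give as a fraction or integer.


Find equilibrium: 139 - 1P = 2P - 14
139 + 14 = 3P
P* = 153/3 = 51
Q* = 2*51 - 14 = 88
Inverse demand: P = 139 - Q/1, so P_max = 139
Inverse supply: P = 7 + Q/2, so P_min = 7
CS = (1/2) * 88 * (139 - 51) = 3872
PS = (1/2) * 88 * (51 - 7) = 1936
TS = CS + PS = 3872 + 1936 = 5808

5808


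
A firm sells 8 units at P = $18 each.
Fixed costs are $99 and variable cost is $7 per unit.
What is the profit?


Total Revenue = P * Q = 18 * 8 = $144
Total Cost = FC + VC*Q = 99 + 7*8 = $155
Profit = TR - TC = 144 - 155 = $-11

$-11


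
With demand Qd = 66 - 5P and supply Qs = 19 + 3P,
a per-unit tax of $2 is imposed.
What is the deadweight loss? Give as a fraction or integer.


Pre-tax equilibrium quantity: Q* = 293/8
Post-tax equilibrium quantity: Q_tax = 263/8
Reduction in quantity: Q* - Q_tax = 15/4
DWL = (1/2) * tax * (Q* - Q_tax)
DWL = (1/2) * 2 * 15/4 = 15/4

15/4


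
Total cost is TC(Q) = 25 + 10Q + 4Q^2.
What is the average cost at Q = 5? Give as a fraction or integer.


TC(5) = 25 + 10*5 + 4*5^2
TC(5) = 25 + 50 + 100 = 175
AC = TC/Q = 175/5 = 35

35


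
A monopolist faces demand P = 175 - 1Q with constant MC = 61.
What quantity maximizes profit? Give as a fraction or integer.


TR = P*Q = (175 - 1Q)Q = 175Q - 1Q^2
MR = dTR/dQ = 175 - 2Q
Set MR = MC:
175 - 2Q = 61
114 = 2Q
Q* = 114/2 = 57

57


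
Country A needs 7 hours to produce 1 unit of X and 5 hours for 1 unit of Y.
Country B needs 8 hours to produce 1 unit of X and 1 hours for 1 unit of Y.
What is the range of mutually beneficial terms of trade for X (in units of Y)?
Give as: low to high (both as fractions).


Opportunity cost of X for Country A = hours_X / hours_Y = 7/5 = 7/5 units of Y
Opportunity cost of X for Country B = hours_X / hours_Y = 8/1 = 8 units of Y
Terms of trade must be between the two opportunity costs.
Range: 7/5 to 8

7/5 to 8


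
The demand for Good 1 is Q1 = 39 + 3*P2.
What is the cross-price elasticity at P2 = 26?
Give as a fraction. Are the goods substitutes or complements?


dQ1/dP2 = 3
At P2 = 26: Q1 = 39 + 3*26 = 117
Exy = (dQ1/dP2)(P2/Q1) = 3 * 26 / 117 = 2/3
Since Exy > 0, the goods are substitutes.

2/3 (substitutes)


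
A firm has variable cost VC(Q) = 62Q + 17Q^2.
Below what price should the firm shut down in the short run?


AVC(Q) = VC(Q)/Q = 62 + 17Q
AVC is increasing in Q, so minimum AVC is at Q -> 0+.
Min AVC = 62
The firm should shut down if P < 62.

62


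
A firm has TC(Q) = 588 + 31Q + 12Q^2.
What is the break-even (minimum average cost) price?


AC(Q) = 588/Q + 31 + 12Q
To minimize: dAC/dQ = -588/Q^2 + 12 = 0
Q^2 = 588/12 = 49
Q* = 7
Min AC = 588/7 + 31 + 12*7
Min AC = 84 + 31 + 84 = 199

199


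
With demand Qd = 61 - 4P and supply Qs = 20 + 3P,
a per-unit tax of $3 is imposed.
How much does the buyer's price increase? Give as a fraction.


With a per-unit tax, the buyer's price increase depends on relative slopes.
Supply slope: d = 3, Demand slope: b = 4
Buyer's price increase = d * tax / (b + d)
= 3 * 3 / (4 + 3)
= 9 / 7 = 9/7

9/7


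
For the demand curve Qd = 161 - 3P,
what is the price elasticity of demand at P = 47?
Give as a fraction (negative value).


dQ/dP = -3
At P = 47: Q = 161 - 3*47 = 20
E = (dQ/dP)(P/Q) = (-3)(47/20) = -141/20

-141/20


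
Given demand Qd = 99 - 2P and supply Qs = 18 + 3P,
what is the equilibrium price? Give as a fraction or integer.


At equilibrium, Qd = Qs.
99 - 2P = 18 + 3P
99 - 18 = 2P + 3P
81 = 5P
P* = 81/5 = 81/5

81/5


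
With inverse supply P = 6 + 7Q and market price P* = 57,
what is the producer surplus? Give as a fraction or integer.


Minimum supply price (at Q=0): P_min = 6
Quantity supplied at P* = 57:
Q* = (57 - 6)/7 = 51/7
PS = (1/2) * Q* * (P* - P_min)
PS = (1/2) * 51/7 * (57 - 6)
PS = (1/2) * 51/7 * 51 = 2601/14

2601/14


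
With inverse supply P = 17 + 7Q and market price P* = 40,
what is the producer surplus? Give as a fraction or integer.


Minimum supply price (at Q=0): P_min = 17
Quantity supplied at P* = 40:
Q* = (40 - 17)/7 = 23/7
PS = (1/2) * Q* * (P* - P_min)
PS = (1/2) * 23/7 * (40 - 17)
PS = (1/2) * 23/7 * 23 = 529/14

529/14


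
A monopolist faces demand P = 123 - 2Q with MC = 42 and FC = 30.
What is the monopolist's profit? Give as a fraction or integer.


MR = MC: 123 - 4Q = 42
Q* = 81/4
P* = 123 - 2*81/4 = 165/2
Profit = (P* - MC)*Q* - FC
= (165/2 - 42)*81/4 - 30
= 81/2*81/4 - 30
= 6561/8 - 30 = 6321/8

6321/8


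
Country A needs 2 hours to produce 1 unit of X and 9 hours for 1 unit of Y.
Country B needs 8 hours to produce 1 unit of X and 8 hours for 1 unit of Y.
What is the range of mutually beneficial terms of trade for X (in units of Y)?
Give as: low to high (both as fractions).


Opportunity cost of X for Country A = hours_X / hours_Y = 2/9 = 2/9 units of Y
Opportunity cost of X for Country B = hours_X / hours_Y = 8/8 = 1 units of Y
Terms of trade must be between the two opportunity costs.
Range: 2/9 to 1

2/9 to 1


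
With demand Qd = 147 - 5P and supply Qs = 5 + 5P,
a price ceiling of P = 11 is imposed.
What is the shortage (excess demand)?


At P = 11:
Qd = 147 - 5*11 = 92
Qs = 5 + 5*11 = 60
Shortage = Qd - Qs = 92 - 60 = 32

32


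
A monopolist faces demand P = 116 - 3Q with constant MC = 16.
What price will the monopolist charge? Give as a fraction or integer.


MR = 116 - 6Q
Set MR = MC: 116 - 6Q = 16
Q* = 50/3
Substitute into demand:
P* = 116 - 3*50/3 = 66

66


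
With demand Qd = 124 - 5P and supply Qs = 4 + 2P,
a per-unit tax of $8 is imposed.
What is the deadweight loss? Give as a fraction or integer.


Pre-tax equilibrium quantity: Q* = 268/7
Post-tax equilibrium quantity: Q_tax = 188/7
Reduction in quantity: Q* - Q_tax = 80/7
DWL = (1/2) * tax * (Q* - Q_tax)
DWL = (1/2) * 8 * 80/7 = 320/7

320/7


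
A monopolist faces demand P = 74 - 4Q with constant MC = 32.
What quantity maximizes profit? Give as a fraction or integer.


TR = P*Q = (74 - 4Q)Q = 74Q - 4Q^2
MR = dTR/dQ = 74 - 8Q
Set MR = MC:
74 - 8Q = 32
42 = 8Q
Q* = 42/8 = 21/4

21/4


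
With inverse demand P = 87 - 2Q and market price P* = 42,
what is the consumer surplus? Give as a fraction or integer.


Maximum willingness to pay (at Q=0): P_max = 87
Quantity demanded at P* = 42:
Q* = (87 - 42)/2 = 45/2
CS = (1/2) * Q* * (P_max - P*)
CS = (1/2) * 45/2 * (87 - 42)
CS = (1/2) * 45/2 * 45 = 2025/4

2025/4


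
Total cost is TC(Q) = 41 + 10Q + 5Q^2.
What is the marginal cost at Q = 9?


MC = dTC/dQ = 10 + 2*5*Q
At Q = 9:
MC = 10 + 10*9
MC = 10 + 90 = 100

100


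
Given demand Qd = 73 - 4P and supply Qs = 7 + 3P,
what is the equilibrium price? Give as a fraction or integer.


At equilibrium, Qd = Qs.
73 - 4P = 7 + 3P
73 - 7 = 4P + 3P
66 = 7P
P* = 66/7 = 66/7

66/7


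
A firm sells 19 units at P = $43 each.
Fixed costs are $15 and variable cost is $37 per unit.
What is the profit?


Total Revenue = P * Q = 43 * 19 = $817
Total Cost = FC + VC*Q = 15 + 37*19 = $718
Profit = TR - TC = 817 - 718 = $99

$99


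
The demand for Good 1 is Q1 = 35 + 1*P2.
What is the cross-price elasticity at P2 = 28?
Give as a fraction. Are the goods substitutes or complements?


dQ1/dP2 = 1
At P2 = 28: Q1 = 35 + 1*28 = 63
Exy = (dQ1/dP2)(P2/Q1) = 1 * 28 / 63 = 4/9
Since Exy > 0, the goods are substitutes.

4/9 (substitutes)


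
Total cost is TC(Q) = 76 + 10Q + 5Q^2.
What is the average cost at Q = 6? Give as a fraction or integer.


TC(6) = 76 + 10*6 + 5*6^2
TC(6) = 76 + 60 + 180 = 316
AC = TC/Q = 316/6 = 158/3

158/3


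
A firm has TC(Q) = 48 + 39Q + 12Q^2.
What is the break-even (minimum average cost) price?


AC(Q) = 48/Q + 39 + 12Q
To minimize: dAC/dQ = -48/Q^2 + 12 = 0
Q^2 = 48/12 = 4
Q* = 2
Min AC = 48/2 + 39 + 12*2
Min AC = 24 + 39 + 24 = 87

87


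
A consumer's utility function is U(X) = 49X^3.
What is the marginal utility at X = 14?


MU = dU/dX = 49*3*X^(3-1)
MU = 147*X^2
At X = 14:
MU = 147 * 14^2
MU = 147 * 196 = 28812

28812


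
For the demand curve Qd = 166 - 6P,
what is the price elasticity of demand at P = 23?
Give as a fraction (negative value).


dQ/dP = -6
At P = 23: Q = 166 - 6*23 = 28
E = (dQ/dP)(P/Q) = (-6)(23/28) = -69/14

-69/14
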